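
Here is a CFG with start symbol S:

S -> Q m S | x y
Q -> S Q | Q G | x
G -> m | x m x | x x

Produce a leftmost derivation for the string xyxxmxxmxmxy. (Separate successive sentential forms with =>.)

S => QmS   [S -> Q m S]
QmS => QGmS   [Q -> Q G]
QGmS => QGGmS   [Q -> Q G]
QGGmS => SQGGmS   [Q -> S Q]
SQGGmS => xyQGGmS   [S -> x y]
xyQGGmS => xyxGGmS   [Q -> x]
xyxGGmS => xyxxmxGmS   [G -> x m x]
xyxxmxGmS => xyxxmxxmxmS   [G -> x m x]
xyxxmxxmxmS => xyxxmxxmxmxy   [S -> x y]

S => QmS => QGmS => QGGmS => SQGGmS => xyQGGmS => xyxGGmS => xyxxmxGmS => xyxxmxxmxmS => xyxxmxxmxmxy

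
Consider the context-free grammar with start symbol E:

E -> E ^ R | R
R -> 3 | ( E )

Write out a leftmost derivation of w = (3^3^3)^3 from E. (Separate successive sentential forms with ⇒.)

E ⇒ E^R   [E -> E ^ R]
E^R ⇒ R^R   [E -> R]
R^R ⇒ (E)^R   [R -> ( E )]
(E)^R ⇒ (E^R)^R   [E -> E ^ R]
(E^R)^R ⇒ (E^R^R)^R   [E -> E ^ R]
(E^R^R)^R ⇒ (R^R^R)^R   [E -> R]
(R^R^R)^R ⇒ (3^R^R)^R   [R -> 3]
(3^R^R)^R ⇒ (3^3^R)^R   [R -> 3]
(3^3^R)^R ⇒ (3^3^3)^R   [R -> 3]
(3^3^3)^R ⇒ (3^3^3)^3   [R -> 3]

E⇒E^R⇒R^R⇒(E)^R⇒(E^R)^R⇒(E^R^R)^R⇒(R^R^R)^R⇒(3^R^R)^R⇒(3^3^R)^R⇒(3^3^3)^R⇒(3^3^3)^3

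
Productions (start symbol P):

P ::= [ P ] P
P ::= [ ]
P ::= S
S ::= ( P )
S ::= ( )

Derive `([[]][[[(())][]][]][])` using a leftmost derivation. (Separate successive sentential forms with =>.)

P => S => (P) => ([P]P) => ([[]]P) => ([[]][P]P) => ([[]][[P]P]P) => ([[]][[[P]P]P]P) => ([[]][[[S]P]P]P) => ([[]][[[(P)]P]P]P) => ([[]][[[(S)]P]P]P) => ([[]][[[(())]P]P]P) => ([[]][[[(())][]]P]P) => ([[]][[[(())][]][]]P) => ([[]][[[(())][]][]][])

P => S   [P ::= S]
S => (P)   [S ::= ( P )]
(P) => ([P]P)   [P ::= [ P ] P]
([P]P) => ([[]]P)   [P ::= [ ]]
([[]]P) => ([[]][P]P)   [P ::= [ P ] P]
([[]][P]P) => ([[]][[P]P]P)   [P ::= [ P ] P]
([[]][[P]P]P) => ([[]][[[P]P]P]P)   [P ::= [ P ] P]
([[]][[[P]P]P]P) => ([[]][[[S]P]P]P)   [P ::= S]
([[]][[[S]P]P]P) => ([[]][[[(P)]P]P]P)   [S ::= ( P )]
([[]][[[(P)]P]P]P) => ([[]][[[(S)]P]P]P)   [P ::= S]
([[]][[[(S)]P]P]P) => ([[]][[[(())]P]P]P)   [S ::= ( )]
([[]][[[(())]P]P]P) => ([[]][[[(())][]]P]P)   [P ::= [ ]]
([[]][[[(())][]]P]P) => ([[]][[[(())][]][]]P)   [P ::= [ ]]
([[]][[[(())][]][]]P) => ([[]][[[(())][]][]][])   [P ::= [ ]]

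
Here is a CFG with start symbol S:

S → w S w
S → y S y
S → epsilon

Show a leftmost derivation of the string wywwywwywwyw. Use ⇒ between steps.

S ⇒ wSw ⇒ wySyw ⇒ wywSwyw ⇒ wywwSwwyw ⇒ wywwySywwyw ⇒ wywwywSwywwyw ⇒ wywwywwywwyw

S ⇒ wSw   [S → w S w]
wSw ⇒ wySyw   [S → y S y]
wySyw ⇒ wywSwyw   [S → w S w]
wywSwyw ⇒ wywwSwwyw   [S → w S w]
wywwSwwyw ⇒ wywwySywwyw   [S → y S y]
wywwySywwyw ⇒ wywwywSwywwyw   [S → w S w]
wywwywSwywwyw ⇒ wywwywwywwyw   [S → epsilon]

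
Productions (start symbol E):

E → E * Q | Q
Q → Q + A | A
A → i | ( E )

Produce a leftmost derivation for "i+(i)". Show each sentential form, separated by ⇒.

E ⇒ Q ⇒ Q+A ⇒ A+A ⇒ i+A ⇒ i+(E) ⇒ i+(Q) ⇒ i+(A) ⇒ i+(i)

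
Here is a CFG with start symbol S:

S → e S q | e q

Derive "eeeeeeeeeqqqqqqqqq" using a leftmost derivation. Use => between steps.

S => eSq   [S → e S q]
eSq => eeSqq   [S → e S q]
eeSqq => eeeSqqq   [S → e S q]
eeeSqqq => eeeeSqqqq   [S → e S q]
eeeeSqqqq => eeeeeSqqqqq   [S → e S q]
eeeeeSqqqqq => eeeeeeSqqqqqq   [S → e S q]
eeeeeeSqqqqqq => eeeeeeeSqqqqqqq   [S → e S q]
eeeeeeeSqqqqqqq => eeeeeeeeSqqqqqqqq   [S → e S q]
eeeeeeeeSqqqqqqqq => eeeeeeeeeqqqqqqqqq   [S → e q]

S=>eSq=>eeSqq=>eeeSqqq=>eeeeSqqqq=>eeeeeSqqqqq=>eeeeeeSqqqqqq=>eeeeeeeSqqqqqqq=>eeeeeeeeSqqqqqqqq=>eeeeeeeeeqqqqqqqqq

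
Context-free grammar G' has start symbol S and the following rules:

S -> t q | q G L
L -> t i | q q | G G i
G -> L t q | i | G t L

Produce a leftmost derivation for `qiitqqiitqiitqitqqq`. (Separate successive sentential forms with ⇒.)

S ⇒ qGL   [S -> q G L]
qGL ⇒ qLtqL   [G -> L t q]
qLtqL ⇒ qGGitqL   [L -> G G i]
qGGitqL ⇒ qiGitqL   [G -> i]
qiGitqL ⇒ qiLtqitqL   [G -> L t q]
qiLtqitqL ⇒ qiGGitqitqL   [L -> G G i]
qiGGitqitqL ⇒ qiLtqGitqitqL   [G -> L t q]
qiLtqGitqitqL ⇒ qiGGitqGitqitqL   [L -> G G i]
qiGGitqGitqitqL ⇒ qiGtLGitqGitqitqL   [G -> G t L]
qiGtLGitqGitqitqL ⇒ qiitLGitqGitqitqL   [G -> i]
qiitLGitqGitqitqL ⇒ qiitqqGitqGitqitqL   [L -> q q]
qiitqqGitqGitqitqL ⇒ qiitqqiitqGitqitqL   [G -> i]
qiitqqiitqGitqitqL ⇒ qiitqqiitqiitqitqL   [G -> i]
qiitqqiitqiitqitqL ⇒ qiitqqiitqiitqitqqq   [L -> q q]

S ⇒ qGL ⇒ qLtqL ⇒ qGGitqL ⇒ qiGitqL ⇒ qiLtqitqL ⇒ qiGGitqitqL ⇒ qiLtqGitqitqL ⇒ qiGGitqGitqitqL ⇒ qiGtLGitqGitqitqL ⇒ qiitLGitqGitqitqL ⇒ qiitqqGitqGitqitqL ⇒ qiitqqiitqGitqitqL ⇒ qiitqqiitqiitqitqL ⇒ qiitqqiitqiitqitqqq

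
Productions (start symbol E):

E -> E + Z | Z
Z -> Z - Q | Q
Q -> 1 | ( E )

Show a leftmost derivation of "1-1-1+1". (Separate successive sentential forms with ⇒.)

E ⇒ E+Z   [E -> E + Z]
E+Z ⇒ Z+Z   [E -> Z]
Z+Z ⇒ Z-Q+Z   [Z -> Z - Q]
Z-Q+Z ⇒ Z-Q-Q+Z   [Z -> Z - Q]
Z-Q-Q+Z ⇒ Q-Q-Q+Z   [Z -> Q]
Q-Q-Q+Z ⇒ 1-Q-Q+Z   [Q -> 1]
1-Q-Q+Z ⇒ 1-1-Q+Z   [Q -> 1]
1-1-Q+Z ⇒ 1-1-1+Z   [Q -> 1]
1-1-1+Z ⇒ 1-1-1+Q   [Z -> Q]
1-1-1+Q ⇒ 1-1-1+1   [Q -> 1]

E⇒E+Z⇒Z+Z⇒Z-Q+Z⇒Z-Q-Q+Z⇒Q-Q-Q+Z⇒1-Q-Q+Z⇒1-1-Q+Z⇒1-1-1+Z⇒1-1-1+Q⇒1-1-1+1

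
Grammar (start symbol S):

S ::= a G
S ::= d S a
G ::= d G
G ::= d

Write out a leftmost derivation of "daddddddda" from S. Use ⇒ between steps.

S ⇒ dSa ⇒ daGa ⇒ dadGa ⇒ daddGa ⇒ dadddGa ⇒ daddddGa ⇒ dadddddGa ⇒ daddddddGa ⇒ daddddddda

S ⇒ dSa   [S ::= d S a]
dSa ⇒ daGa   [S ::= a G]
daGa ⇒ dadGa   [G ::= d G]
dadGa ⇒ daddGa   [G ::= d G]
daddGa ⇒ dadddGa   [G ::= d G]
dadddGa ⇒ daddddGa   [G ::= d G]
daddddGa ⇒ dadddddGa   [G ::= d G]
dadddddGa ⇒ daddddddGa   [G ::= d G]
daddddddGa ⇒ daddddddda   [G ::= d]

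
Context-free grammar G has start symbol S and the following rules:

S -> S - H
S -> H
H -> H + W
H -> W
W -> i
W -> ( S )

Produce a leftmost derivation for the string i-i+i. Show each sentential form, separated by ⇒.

S ⇒ S-H ⇒ H-H ⇒ W-H ⇒ i-H ⇒ i-H+W ⇒ i-W+W ⇒ i-i+W ⇒ i-i+i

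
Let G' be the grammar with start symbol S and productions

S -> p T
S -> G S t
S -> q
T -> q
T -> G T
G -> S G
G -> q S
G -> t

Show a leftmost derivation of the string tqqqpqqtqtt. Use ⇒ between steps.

S ⇒ GSt   [S -> G S t]
GSt ⇒ tSt   [G -> t]
tSt ⇒ tGStt   [S -> G S t]
tGStt ⇒ tSGStt   [G -> S G]
tSGStt ⇒ tqGStt   [S -> q]
tqGStt ⇒ tqqSStt   [G -> q S]
tqqSStt ⇒ tqqGStStt   [S -> G S t]
tqqGStStt ⇒ tqqqSStStt   [G -> q S]
tqqqSStStt ⇒ tqqqpTStStt   [S -> p T]
tqqqpTStStt ⇒ tqqqpqStStt   [T -> q]
tqqqpqStStt ⇒ tqqqpqqtStt   [S -> q]
tqqqpqqtStt ⇒ tqqqpqqtqtt   [S -> q]

S ⇒ GSt ⇒ tSt ⇒ tGStt ⇒ tSGStt ⇒ tqGStt ⇒ tqqSStt ⇒ tqqGStStt ⇒ tqqqSStStt ⇒ tqqqpTStStt ⇒ tqqqpqStStt ⇒ tqqqpqqtStt ⇒ tqqqpqqtqtt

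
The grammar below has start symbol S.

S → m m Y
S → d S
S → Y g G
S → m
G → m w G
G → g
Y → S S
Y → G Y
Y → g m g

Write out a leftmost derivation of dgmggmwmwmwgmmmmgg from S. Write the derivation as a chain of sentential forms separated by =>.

S => YgG   [S → Y g G]
YgG => SSgG   [Y → S S]
SSgG => dSSgG   [S → d S]
dSSgG => dYgGSgG   [S → Y g G]
dYgGSgG => dgmggGSgG   [Y → g m g]
dgmggGSgG => dgmggmwGSgG   [G → m w G]
dgmggmwGSgG => dgmggmwmwGSgG   [G → m w G]
dgmggmwmwGSgG => dgmggmwmwmwGSgG   [G → m w G]
dgmggmwmwmwGSgG => dgmggmwmwmwgSgG   [G → g]
dgmggmwmwmwgSgG => dgmggmwmwmwgmmYgG   [S → m m Y]
dgmggmwmwmwgmmYgG => dgmggmwmwmwgmmSSgG   [Y → S S]
dgmggmwmwmwgmmSSgG => dgmggmwmwmwgmmmSgG   [S → m]
dgmggmwmwmwgmmmSgG => dgmggmwmwmwgmmmmgG   [S → m]
dgmggmwmwmwgmmmmgG => dgmggmwmwmwgmmmmgg   [G → g]

S => YgG => SSgG => dSSgG => dYgGSgG => dgmggGSgG => dgmggmwGSgG => dgmggmwmwGSgG => dgmggmwmwmwGSgG => dgmggmwmwmwgSgG => dgmggmwmwmwgmmYgG => dgmggmwmwmwgmmSSgG => dgmggmwmwmwgmmmSgG => dgmggmwmwmwgmmmmgG => dgmggmwmwmwgmmmmgg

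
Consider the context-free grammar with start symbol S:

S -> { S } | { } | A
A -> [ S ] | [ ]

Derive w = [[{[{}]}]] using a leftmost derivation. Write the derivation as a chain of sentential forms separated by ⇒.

S ⇒ A   [S -> A]
A ⇒ [S]   [A -> [ S ]]
[S] ⇒ [A]   [S -> A]
[A] ⇒ [[S]]   [A -> [ S ]]
[[S]] ⇒ [[{S}]]   [S -> { S }]
[[{S}]] ⇒ [[{A}]]   [S -> A]
[[{A}]] ⇒ [[{[S]}]]   [A -> [ S ]]
[[{[S]}]] ⇒ [[{[{}]}]]   [S -> { }]

S⇒A⇒[S]⇒[A]⇒[[S]]⇒[[{S}]]⇒[[{A}]]⇒[[{[S]}]]⇒[[{[{}]}]]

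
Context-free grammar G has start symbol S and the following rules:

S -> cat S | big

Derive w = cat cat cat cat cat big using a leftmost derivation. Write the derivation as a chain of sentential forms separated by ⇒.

S ⇒ cat S   [S -> cat S]
cat S ⇒ cat cat S   [S -> cat S]
cat cat S ⇒ cat cat cat S   [S -> cat S]
cat cat cat S ⇒ cat cat cat cat S   [S -> cat S]
cat cat cat cat S ⇒ cat cat cat cat cat S   [S -> cat S]
cat cat cat cat cat S ⇒ cat cat cat cat cat big   [S -> big]

S ⇒ cat S ⇒ cat cat S ⇒ cat cat cat S ⇒ cat cat cat cat S ⇒ cat cat cat cat cat S ⇒ cat cat cat cat cat big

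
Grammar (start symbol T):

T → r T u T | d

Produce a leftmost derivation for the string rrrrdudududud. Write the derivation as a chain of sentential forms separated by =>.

T => rTuT   [T → r T u T]
rTuT => rrTuTuT   [T → r T u T]
rrTuTuT => rrrTuTuTuT   [T → r T u T]
rrrTuTuTuT => rrrrTuTuTuTuT   [T → r T u T]
rrrrTuTuTuTuT => rrrrduTuTuTuT   [T → d]
rrrrduTuTuTuT => rrrrduduTuTuT   [T → d]
rrrrduduTuTuT => rrrrdududuTuT   [T → d]
rrrrdududuTuT => rrrrdudududuT   [T → d]
rrrrdudududuT => rrrrdudududud   [T → d]

T=>rTuT=>rrTuTuT=>rrrTuTuTuT=>rrrrTuTuTuTuT=>rrrrduTuTuTuT=>rrrrduduTuTuT=>rrrrdududuTuT=>rrrrdudududuT=>rrrrdudududud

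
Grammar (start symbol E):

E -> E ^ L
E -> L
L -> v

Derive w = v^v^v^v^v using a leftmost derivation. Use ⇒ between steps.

E⇒E^L⇒E^L^L⇒E^L^L^L⇒E^L^L^L^L⇒L^L^L^L^L⇒v^L^L^L^L⇒v^v^L^L^L⇒v^v^v^L^L⇒v^v^v^v^L⇒v^v^v^v^v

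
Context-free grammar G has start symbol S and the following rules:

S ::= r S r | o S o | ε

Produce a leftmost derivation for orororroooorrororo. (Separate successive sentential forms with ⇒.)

S⇒oSo⇒orSro⇒oroSoro⇒ororSroro⇒ororoSororo⇒orororSrororo⇒orororrSrrororo⇒orororroSorrororo⇒orororrooSoorrororo⇒orororroooorrororo

S ⇒ oSo   [S ::= o S o]
oSo ⇒ orSro   [S ::= r S r]
orSro ⇒ oroSoro   [S ::= o S o]
oroSoro ⇒ ororSroro   [S ::= r S r]
ororSroro ⇒ ororoSororo   [S ::= o S o]
ororoSororo ⇒ orororSrororo   [S ::= r S r]
orororSrororo ⇒ orororrSrrororo   [S ::= r S r]
orororrSrrororo ⇒ orororroSorrororo   [S ::= o S o]
orororroSorrororo ⇒ orororrooSoorrororo   [S ::= o S o]
orororrooSoorrororo ⇒ orororroooorrororo   [S ::= ε]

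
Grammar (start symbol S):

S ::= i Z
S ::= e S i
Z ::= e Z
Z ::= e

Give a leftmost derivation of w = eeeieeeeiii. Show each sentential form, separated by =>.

S => eSi => eeSii => eeeSiii => eeeiZiii => eeeieZiii => eeeieeZiii => eeeieeeZiii => eeeieeeeiii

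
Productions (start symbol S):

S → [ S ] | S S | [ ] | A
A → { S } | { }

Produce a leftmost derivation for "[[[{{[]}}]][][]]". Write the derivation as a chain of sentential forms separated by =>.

S=>[S]=>[SS]=>[SSS]=>[[S]SS]=>[[[S]]SS]=>[[[A]]SS]=>[[[{S}]]SS]=>[[[{A}]]SS]=>[[[{{S}}]]SS]=>[[[{{[]}}]]SS]=>[[[{{[]}}]][]S]=>[[[{{[]}}]][][]]

S => [S]   [S → [ S ]]
[S] => [SS]   [S → S S]
[SS] => [SSS]   [S → S S]
[SSS] => [[S]SS]   [S → [ S ]]
[[S]SS] => [[[S]]SS]   [S → [ S ]]
[[[S]]SS] => [[[A]]SS]   [S → A]
[[[A]]SS] => [[[{S}]]SS]   [A → { S }]
[[[{S}]]SS] => [[[{A}]]SS]   [S → A]
[[[{A}]]SS] => [[[{{S}}]]SS]   [A → { S }]
[[[{{S}}]]SS] => [[[{{[]}}]]SS]   [S → [ ]]
[[[{{[]}}]]SS] => [[[{{[]}}]][]S]   [S → [ ]]
[[[{{[]}}]][]S] => [[[{{[]}}]][][]]   [S → [ ]]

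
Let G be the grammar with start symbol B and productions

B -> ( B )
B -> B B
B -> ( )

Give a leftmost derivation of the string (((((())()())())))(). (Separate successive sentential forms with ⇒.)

B ⇒ BB ⇒ (B)B ⇒ ((B))B ⇒ (((B)))B ⇒ (((BB)))B ⇒ ((((B)B)))B ⇒ ((((BB)B)))B ⇒ ((((BBB)B)))B ⇒ (((((B)BB)B)))B ⇒ (((((())BB)B)))B ⇒ (((((())()B)B)))B ⇒ (((((())()())B)))B ⇒ (((((())()())())))B ⇒ (((((())()())())))()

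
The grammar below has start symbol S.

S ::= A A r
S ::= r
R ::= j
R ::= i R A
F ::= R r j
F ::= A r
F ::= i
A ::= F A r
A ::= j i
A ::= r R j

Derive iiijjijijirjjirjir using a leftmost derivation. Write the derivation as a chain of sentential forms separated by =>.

S => AAr => FArAr => RrjArAr => iRArjArAr => iiRAArjArAr => iiiRAAArjArAr => iiijAAArjArAr => iiijjiAArjArAr => iiijjijiArjArAr => iiijjijijirjArAr => iiijjijijirjjirAr => iiijjijijirjjirjir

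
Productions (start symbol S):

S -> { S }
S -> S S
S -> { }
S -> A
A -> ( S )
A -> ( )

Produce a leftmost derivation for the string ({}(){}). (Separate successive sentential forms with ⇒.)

S ⇒ A   [S -> A]
A ⇒ (S)   [A -> ( S )]
(S) ⇒ (SS)   [S -> S S]
(SS) ⇒ (SSS)   [S -> S S]
(SSS) ⇒ ({}SS)   [S -> { }]
({}SS) ⇒ ({}AS)   [S -> A]
({}AS) ⇒ ({}()S)   [A -> ( )]
({}()S) ⇒ ({}(){})   [S -> { }]

S ⇒ A ⇒ (S) ⇒ (SS) ⇒ (SSS) ⇒ ({}SS) ⇒ ({}AS) ⇒ ({}()S) ⇒ ({}(){})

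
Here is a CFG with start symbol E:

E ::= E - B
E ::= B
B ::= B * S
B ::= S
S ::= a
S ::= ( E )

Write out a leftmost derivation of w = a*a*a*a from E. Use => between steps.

E => B => B*S => B*S*S => B*S*S*S => S*S*S*S => a*S*S*S => a*a*S*S => a*a*a*S => a*a*a*a

E => B   [E ::= B]
B => B*S   [B ::= B * S]
B*S => B*S*S   [B ::= B * S]
B*S*S => B*S*S*S   [B ::= B * S]
B*S*S*S => S*S*S*S   [B ::= S]
S*S*S*S => a*S*S*S   [S ::= a]
a*S*S*S => a*a*S*S   [S ::= a]
a*a*S*S => a*a*a*S   [S ::= a]
a*a*a*S => a*a*a*a   [S ::= a]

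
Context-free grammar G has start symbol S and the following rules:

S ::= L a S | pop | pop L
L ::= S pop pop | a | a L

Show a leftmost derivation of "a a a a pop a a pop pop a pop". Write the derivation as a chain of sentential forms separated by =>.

S => L a S => a L a S => a a L a S => a a a L a S => a a a a L a S => a a a a S pop pop a S => a a a a pop L pop pop a S => a a a a pop a L pop pop a S => a a a a pop a a pop pop a S => a a a a pop a a pop pop a pop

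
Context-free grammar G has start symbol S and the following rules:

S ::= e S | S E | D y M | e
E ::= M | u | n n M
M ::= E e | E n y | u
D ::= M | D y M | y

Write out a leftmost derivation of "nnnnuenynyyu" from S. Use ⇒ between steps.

S⇒DyM⇒MyM⇒EnyyM⇒nnMnyyM⇒nnEnynyyM⇒nnMnynyyM⇒nnEenynyyM⇒nnnnMenynyyM⇒nnnnuenynyyM⇒nnnnuenynyyu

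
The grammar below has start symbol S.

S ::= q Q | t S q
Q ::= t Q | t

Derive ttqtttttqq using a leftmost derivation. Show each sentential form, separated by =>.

S=>tSq=>ttSqq=>ttqQqq=>ttqtQqq=>ttqttQqq=>ttqtttQqq=>ttqttttQqq=>ttqtttttqq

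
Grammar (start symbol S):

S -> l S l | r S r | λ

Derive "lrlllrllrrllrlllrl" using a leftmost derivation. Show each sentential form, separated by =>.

S => lSl => lrSrl => lrlSlrl => lrllSllrl => lrlllSlllrl => lrlllrSrlllrl => lrlllrlSlrlllrl => lrlllrllSllrlllrl => lrlllrllrSrllrlllrl => lrlllrllrrllrlllrl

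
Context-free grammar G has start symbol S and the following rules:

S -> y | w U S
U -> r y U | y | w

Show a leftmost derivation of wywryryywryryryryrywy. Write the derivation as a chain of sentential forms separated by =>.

S => wUS => wyS => wywUS => wywryUS => wywryryUS => wywryryyS => wywryryywUS => wywryryywryUS => wywryryywryryUS => wywryryywryryryUS => wywryryywryryryryUS => wywryryywryryryryryUS => wywryryywryryryryrywS => wywryryywryryryryrywy

S => wUS   [S -> w U S]
wUS => wyS   [U -> y]
wyS => wywUS   [S -> w U S]
wywUS => wywryUS   [U -> r y U]
wywryUS => wywryryUS   [U -> r y U]
wywryryUS => wywryryyS   [U -> y]
wywryryyS => wywryryywUS   [S -> w U S]
wywryryywUS => wywryryywryUS   [U -> r y U]
wywryryywryUS => wywryryywryryUS   [U -> r y U]
wywryryywryryUS => wywryryywryryryUS   [U -> r y U]
wywryryywryryryUS => wywryryywryryryryUS   [U -> r y U]
wywryryywryryryryUS => wywryryywryryryryryUS   [U -> r y U]
wywryryywryryryryryUS => wywryryywryryryryrywS   [U -> w]
wywryryywryryryryrywS => wywryryywryryryryrywy   [S -> y]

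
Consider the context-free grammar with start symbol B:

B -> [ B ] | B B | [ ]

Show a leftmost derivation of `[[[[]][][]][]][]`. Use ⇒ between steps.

B ⇒ BB   [B -> B B]
BB ⇒ [B]B   [B -> [ B ]]
[B]B ⇒ [BB]B   [B -> B B]
[BB]B ⇒ [[B]B]B   [B -> [ B ]]
[[B]B]B ⇒ [[BB]B]B   [B -> B B]
[[BB]B]B ⇒ [[BBB]B]B   [B -> B B]
[[BBB]B]B ⇒ [[[B]BB]B]B   [B -> [ B ]]
[[[B]BB]B]B ⇒ [[[[]]BB]B]B   [B -> [ ]]
[[[[]]BB]B]B ⇒ [[[[]][]B]B]B   [B -> [ ]]
[[[[]][]B]B]B ⇒ [[[[]][][]]B]B   [B -> [ ]]
[[[[]][][]]B]B ⇒ [[[[]][][]][]]B   [B -> [ ]]
[[[[]][][]][]]B ⇒ [[[[]][][]][]][]   [B -> [ ]]

B ⇒ BB ⇒ [B]B ⇒ [BB]B ⇒ [[B]B]B ⇒ [[BB]B]B ⇒ [[BBB]B]B ⇒ [[[B]BB]B]B ⇒ [[[[]]BB]B]B ⇒ [[[[]][]B]B]B ⇒ [[[[]][][]]B]B ⇒ [[[[]][][]][]]B ⇒ [[[[]][][]][]][]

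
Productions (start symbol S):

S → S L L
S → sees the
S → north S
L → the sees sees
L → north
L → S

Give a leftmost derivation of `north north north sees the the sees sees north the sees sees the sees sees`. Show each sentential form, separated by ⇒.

S ⇒ S L L ⇒ north S L L ⇒ north north S L L ⇒ north north north S L L ⇒ north north north S L L L L ⇒ north north north sees the L L L L ⇒ north north north sees the the sees sees L L L ⇒ north north north sees the the sees sees north L L ⇒ north north north sees the the sees sees north the sees sees L ⇒ north north north sees the the sees sees north the sees sees the sees sees

S ⇒ S L L   [S → S L L]
S L L ⇒ north S L L   [S → north S]
north S L L ⇒ north north S L L   [S → north S]
north north S L L ⇒ north north north S L L   [S → north S]
north north north S L L ⇒ north north north S L L L L   [S → S L L]
north north north S L L L L ⇒ north north north sees the L L L L   [S → sees the]
north north north sees the L L L L ⇒ north north north sees the the sees sees L L L   [L → the sees sees]
north north north sees the the sees sees L L L ⇒ north north north sees the the sees sees north L L   [L → north]
north north north sees the the sees sees north L L ⇒ north north north sees the the sees sees north the sees sees L   [L → the sees sees]
north north north sees the the sees sees north the sees sees L ⇒ north north north sees the the sees sees north the sees sees the sees sees   [L → the sees sees]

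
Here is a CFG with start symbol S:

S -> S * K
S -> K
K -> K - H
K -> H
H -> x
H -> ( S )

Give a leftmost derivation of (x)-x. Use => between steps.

S => K => K-H => H-H => (S)-H => (K)-H => (H)-H => (x)-H => (x)-x

S => K   [S -> K]
K => K-H   [K -> K - H]
K-H => H-H   [K -> H]
H-H => (S)-H   [H -> ( S )]
(S)-H => (K)-H   [S -> K]
(K)-H => (H)-H   [K -> H]
(H)-H => (x)-H   [H -> x]
(x)-H => (x)-x   [H -> x]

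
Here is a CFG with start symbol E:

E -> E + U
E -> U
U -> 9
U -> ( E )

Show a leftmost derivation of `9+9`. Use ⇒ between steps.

E ⇒ E+U   [E -> E + U]
E+U ⇒ U+U   [E -> U]
U+U ⇒ 9+U   [U -> 9]
9+U ⇒ 9+9   [U -> 9]

E ⇒ E+U ⇒ U+U ⇒ 9+U ⇒ 9+9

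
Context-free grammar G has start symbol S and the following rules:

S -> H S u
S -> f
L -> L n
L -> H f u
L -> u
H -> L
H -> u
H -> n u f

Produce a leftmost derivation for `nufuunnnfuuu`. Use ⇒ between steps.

S ⇒ HSu ⇒ nufSu ⇒ nufHSuu ⇒ nufLSuu ⇒ nufuSuu ⇒ nufuHSuuu ⇒ nufuLSuuu ⇒ nufuLnSuuu ⇒ nufuLnnSuuu ⇒ nufuLnnnSuuu ⇒ nufuunnnSuuu ⇒ nufuunnnfuuu

S ⇒ HSu   [S -> H S u]
HSu ⇒ nufSu   [H -> n u f]
nufSu ⇒ nufHSuu   [S -> H S u]
nufHSuu ⇒ nufLSuu   [H -> L]
nufLSuu ⇒ nufuSuu   [L -> u]
nufuSuu ⇒ nufuHSuuu   [S -> H S u]
nufuHSuuu ⇒ nufuLSuuu   [H -> L]
nufuLSuuu ⇒ nufuLnSuuu   [L -> L n]
nufuLnSuuu ⇒ nufuLnnSuuu   [L -> L n]
nufuLnnSuuu ⇒ nufuLnnnSuuu   [L -> L n]
nufuLnnnSuuu ⇒ nufuunnnSuuu   [L -> u]
nufuunnnSuuu ⇒ nufuunnnfuuu   [S -> f]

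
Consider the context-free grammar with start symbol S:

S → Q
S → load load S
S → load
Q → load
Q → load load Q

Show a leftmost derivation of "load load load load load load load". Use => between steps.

S => load load S => load load Q => load load load load Q => load load load load load load Q => load load load load load load load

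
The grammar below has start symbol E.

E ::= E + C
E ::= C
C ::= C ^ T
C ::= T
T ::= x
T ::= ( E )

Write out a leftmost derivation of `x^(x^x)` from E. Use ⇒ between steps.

E ⇒ C ⇒ C^T ⇒ T^T ⇒ x^T ⇒ x^(E) ⇒ x^(C) ⇒ x^(C^T) ⇒ x^(T^T) ⇒ x^(x^T) ⇒ x^(x^x)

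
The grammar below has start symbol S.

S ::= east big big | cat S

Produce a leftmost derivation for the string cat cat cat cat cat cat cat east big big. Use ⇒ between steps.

S ⇒ cat S ⇒ cat cat S ⇒ cat cat cat S ⇒ cat cat cat cat S ⇒ cat cat cat cat cat S ⇒ cat cat cat cat cat cat S ⇒ cat cat cat cat cat cat cat S ⇒ cat cat cat cat cat cat cat east big big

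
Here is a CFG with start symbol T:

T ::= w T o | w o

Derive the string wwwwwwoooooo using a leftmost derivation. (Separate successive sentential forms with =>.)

T => wTo => wwToo => wwwTooo => wwwwToooo => wwwwwTooooo => wwwwwwoooooo

T => wTo   [T ::= w T o]
wTo => wwToo   [T ::= w T o]
wwToo => wwwTooo   [T ::= w T o]
wwwTooo => wwwwToooo   [T ::= w T o]
wwwwToooo => wwwwwTooooo   [T ::= w T o]
wwwwwTooooo => wwwwwwoooooo   [T ::= w o]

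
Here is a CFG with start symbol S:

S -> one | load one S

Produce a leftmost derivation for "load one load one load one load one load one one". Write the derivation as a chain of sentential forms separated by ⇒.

S ⇒ load one S ⇒ load one load one S ⇒ load one load one load one S ⇒ load one load one load one load one S ⇒ load one load one load one load one load one S ⇒ load one load one load one load one load one one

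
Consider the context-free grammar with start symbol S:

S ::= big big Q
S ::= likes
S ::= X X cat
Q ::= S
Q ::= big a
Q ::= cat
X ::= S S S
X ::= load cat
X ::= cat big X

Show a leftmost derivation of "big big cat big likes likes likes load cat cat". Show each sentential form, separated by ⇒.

S ⇒ big big Q   [S ::= big big Q]
big big Q ⇒ big big S   [Q ::= S]
big big S ⇒ big big X X cat   [S ::= X X cat]
big big X X cat ⇒ big big cat big X X cat   [X ::= cat big X]
big big cat big X X cat ⇒ big big cat big S S S X cat   [X ::= S S S]
big big cat big S S S X cat ⇒ big big cat big likes S S X cat   [S ::= likes]
big big cat big likes S S X cat ⇒ big big cat big likes likes S X cat   [S ::= likes]
big big cat big likes likes S X cat ⇒ big big cat big likes likes likes X cat   [S ::= likes]
big big cat big likes likes likes X cat ⇒ big big cat big likes likes likes load cat cat   [X ::= load cat]

S ⇒ big big Q ⇒ big big S ⇒ big big X X cat ⇒ big big cat big X X cat ⇒ big big cat big S S S X cat ⇒ big big cat big likes S S X cat ⇒ big big cat big likes likes S X cat ⇒ big big cat big likes likes likes X cat ⇒ big big cat big likes likes likes load cat cat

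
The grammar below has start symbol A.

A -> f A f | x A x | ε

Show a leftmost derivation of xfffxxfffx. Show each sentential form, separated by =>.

A => xAx   [A -> x A x]
xAx => xfAfx   [A -> f A f]
xfAfx => xffAffx   [A -> f A f]
xffAffx => xfffAfffx   [A -> f A f]
xfffAfffx => xfffxAxfffx   [A -> x A x]
xfffxAxfffx => xfffxxfffx   [A -> ε]

A=>xAx=>xfAfx=>xffAffx=>xfffAfffx=>xfffxAxfffx=>xfffxxfffx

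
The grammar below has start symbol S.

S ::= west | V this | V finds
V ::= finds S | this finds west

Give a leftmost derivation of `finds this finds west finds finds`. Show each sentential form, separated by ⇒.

S ⇒ V finds   [S ::= V finds]
V finds ⇒ finds S finds   [V ::= finds S]
finds S finds ⇒ finds V finds finds   [S ::= V finds]
finds V finds finds ⇒ finds this finds west finds finds   [V ::= this finds west]

S ⇒ V finds ⇒ finds S finds ⇒ finds V finds finds ⇒ finds this finds west finds finds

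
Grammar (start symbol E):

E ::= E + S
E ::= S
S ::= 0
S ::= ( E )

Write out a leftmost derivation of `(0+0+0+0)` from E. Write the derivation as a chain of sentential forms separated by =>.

E => S => (E) => (E+S) => (E+S+S) => (E+S+S+S) => (S+S+S+S) => (0+S+S+S) => (0+0+S+S) => (0+0+0+S) => (0+0+0+0)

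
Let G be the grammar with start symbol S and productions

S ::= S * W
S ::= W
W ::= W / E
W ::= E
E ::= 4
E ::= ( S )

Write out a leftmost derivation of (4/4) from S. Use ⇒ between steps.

S ⇒ W ⇒ E ⇒ (S) ⇒ (W) ⇒ (W/E) ⇒ (E/E) ⇒ (4/E) ⇒ (4/4)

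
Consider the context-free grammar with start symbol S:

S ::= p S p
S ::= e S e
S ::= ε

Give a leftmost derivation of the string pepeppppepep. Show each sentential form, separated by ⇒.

S ⇒ pSp   [S ::= p S p]
pSp ⇒ peSep   [S ::= e S e]
peSep ⇒ pepSpep   [S ::= p S p]
pepSpep ⇒ pepeSepep   [S ::= e S e]
pepeSepep ⇒ pepepSpepep   [S ::= p S p]
pepepSpepep ⇒ pepeppSppepep   [S ::= p S p]
pepeppSppepep ⇒ pepeppppepep   [S ::= ε]

S ⇒ pSp ⇒ peSep ⇒ pepSpep ⇒ pepeSepep ⇒ pepepSpepep ⇒ pepeppSppepep ⇒ pepeppppepep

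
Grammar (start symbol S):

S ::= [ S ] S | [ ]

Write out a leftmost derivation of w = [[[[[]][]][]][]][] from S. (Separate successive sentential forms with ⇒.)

S ⇒ [S]S ⇒ [[S]S]S ⇒ [[[S]S]S]S ⇒ [[[[S]S]S]S]S ⇒ [[[[[]]S]S]S]S ⇒ [[[[[]][]]S]S]S ⇒ [[[[[]][]][]]S]S ⇒ [[[[[]][]][]][]]S ⇒ [[[[[]][]][]][]][]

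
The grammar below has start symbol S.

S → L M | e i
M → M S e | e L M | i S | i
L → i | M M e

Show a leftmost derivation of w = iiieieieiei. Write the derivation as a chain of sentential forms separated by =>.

S => LM   [S → L M]
LM => MMeM   [L → M M e]
MMeM => MSeMeM   [M → M S e]
MSeMeM => iSSeMeM   [M → i S]
iSSeMeM => iLMSeMeM   [S → L M]
iLMSeMeM => iMMeMSeMeM   [L → M M e]
iMMeMSeMeM => iiMeMSeMeM   [M → i]
iiMeMSeMeM => iiieMSeMeM   [M → i]
iiieMSeMeM => iiieiSeMeM   [M → i]
iiieiSeMeM => iiieieieMeM   [S → e i]
iiieieieMeM => iiieieieieM   [M → i]
iiieieieieM => iiieieieiei   [M → i]

S => LM => MMeM => MSeMeM => iSSeMeM => iLMSeMeM => iMMeMSeMeM => iiMeMSeMeM => iiieMSeMeM => iiieiSeMeM => iiieieieMeM => iiieieieieM => iiieieieiei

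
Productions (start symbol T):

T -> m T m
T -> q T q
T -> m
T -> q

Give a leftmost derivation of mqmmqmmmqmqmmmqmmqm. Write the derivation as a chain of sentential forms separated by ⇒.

T ⇒ mTm   [T -> m T m]
mTm ⇒ mqTqm   [T -> q T q]
mqTqm ⇒ mqmTmqm   [T -> m T m]
mqmTmqm ⇒ mqmmTmmqm   [T -> m T m]
mqmmTmmqm ⇒ mqmmqTqmmqm   [T -> q T q]
mqmmqTqmmqm ⇒ mqmmqmTmqmmqm   [T -> m T m]
mqmmqmTmqmmqm ⇒ mqmmqmmTmmqmmqm   [T -> m T m]
mqmmqmmTmmqmmqm ⇒ mqmmqmmmTmmmqmmqm   [T -> m T m]
mqmmqmmmTmmmqmmqm ⇒ mqmmqmmmqTqmmmqmmqm   [T -> q T q]
mqmmqmmmqTqmmmqmmqm ⇒ mqmmqmmmqmqmmmqmmqm   [T -> m]

T ⇒ mTm ⇒ mqTqm ⇒ mqmTmqm ⇒ mqmmTmmqm ⇒ mqmmqTqmmqm ⇒ mqmmqmTmqmmqm ⇒ mqmmqmmTmmqmmqm ⇒ mqmmqmmmTmmmqmmqm ⇒ mqmmqmmmqTqmmmqmmqm ⇒ mqmmqmmmqmqmmmqmmqm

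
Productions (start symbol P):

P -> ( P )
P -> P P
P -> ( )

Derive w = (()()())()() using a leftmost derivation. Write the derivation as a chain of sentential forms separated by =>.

P => PP   [P -> P P]
PP => PPP   [P -> P P]
PPP => (P)PP   [P -> ( P )]
(P)PP => (PP)PP   [P -> P P]
(PP)PP => (PPP)PP   [P -> P P]
(PPP)PP => (()PP)PP   [P -> ( )]
(()PP)PP => (()()P)PP   [P -> ( )]
(()()P)PP => (()()())PP   [P -> ( )]
(()()())PP => (()()())()P   [P -> ( )]
(()()())()P => (()()())()()   [P -> ( )]

P => PP => PPP => (P)PP => (PP)PP => (PPP)PP => (()PP)PP => (()()P)PP => (()()())PP => (()()())()P => (()()())()()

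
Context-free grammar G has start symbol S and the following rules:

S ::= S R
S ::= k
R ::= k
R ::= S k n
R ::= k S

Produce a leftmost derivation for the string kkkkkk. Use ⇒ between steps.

S ⇒ SR   [S ::= S R]
SR ⇒ kR   [S ::= k]
kR ⇒ kkS   [R ::= k S]
kkS ⇒ kkSR   [S ::= S R]
kkSR ⇒ kkSRR   [S ::= S R]
kkSRR ⇒ kkSRRR   [S ::= S R]
kkSRRR ⇒ kkkRRR   [S ::= k]
kkkRRR ⇒ kkkkRR   [R ::= k]
kkkkRR ⇒ kkkkkR   [R ::= k]
kkkkkR ⇒ kkkkkk   [R ::= k]

S⇒SR⇒kR⇒kkS⇒kkSR⇒kkSRR⇒kkSRRR⇒kkkRRR⇒kkkkRR⇒kkkkkR⇒kkkkkk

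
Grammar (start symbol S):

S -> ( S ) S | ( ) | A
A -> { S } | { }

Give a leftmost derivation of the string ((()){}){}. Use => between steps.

S => (S)S => ((S)S)S => ((())S)S => ((())A)S => ((()){})S => ((()){})A => ((()){}){}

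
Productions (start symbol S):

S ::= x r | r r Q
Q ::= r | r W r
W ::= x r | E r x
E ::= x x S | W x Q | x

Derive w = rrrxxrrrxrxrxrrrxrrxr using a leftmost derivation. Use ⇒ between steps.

S ⇒ rrQ ⇒ rrrWr ⇒ rrrErxr ⇒ rrrxxSrxr ⇒ rrrxxrrQrxr ⇒ rrrxxrrrWrrxr ⇒ rrrxxrrrErxrrxr ⇒ rrrxxrrrWxQrxrrxr ⇒ rrrxxrrrxrxQrxrrxr ⇒ rrrxxrrrxrxrWrrxrrxr ⇒ rrrxxrrrxrxrxrrrxrrxr

S ⇒ rrQ   [S ::= r r Q]
rrQ ⇒ rrrWr   [Q ::= r W r]
rrrWr ⇒ rrrErxr   [W ::= E r x]
rrrErxr ⇒ rrrxxSrxr   [E ::= x x S]
rrrxxSrxr ⇒ rrrxxrrQrxr   [S ::= r r Q]
rrrxxrrQrxr ⇒ rrrxxrrrWrrxr   [Q ::= r W r]
rrrxxrrrWrrxr ⇒ rrrxxrrrErxrrxr   [W ::= E r x]
rrrxxrrrErxrrxr ⇒ rrrxxrrrWxQrxrrxr   [E ::= W x Q]
rrrxxrrrWxQrxrrxr ⇒ rrrxxrrrxrxQrxrrxr   [W ::= x r]
rrrxxrrrxrxQrxrrxr ⇒ rrrxxrrrxrxrWrrxrrxr   [Q ::= r W r]
rrrxxrrrxrxrWrrxrrxr ⇒ rrrxxrrrxrxrxrrrxrrxr   [W ::= x r]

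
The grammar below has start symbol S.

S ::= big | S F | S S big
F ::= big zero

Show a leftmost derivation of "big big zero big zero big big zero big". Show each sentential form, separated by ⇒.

S ⇒ S S big ⇒ S F S big ⇒ S F F S big ⇒ big F F S big ⇒ big big zero F S big ⇒ big big zero big zero S big ⇒ big big zero big zero S F big ⇒ big big zero big zero big F big ⇒ big big zero big zero big big zero big

S ⇒ S S big   [S ::= S S big]
S S big ⇒ S F S big   [S ::= S F]
S F S big ⇒ S F F S big   [S ::= S F]
S F F S big ⇒ big F F S big   [S ::= big]
big F F S big ⇒ big big zero F S big   [F ::= big zero]
big big zero F S big ⇒ big big zero big zero S big   [F ::= big zero]
big big zero big zero S big ⇒ big big zero big zero S F big   [S ::= S F]
big big zero big zero S F big ⇒ big big zero big zero big F big   [S ::= big]
big big zero big zero big F big ⇒ big big zero big zero big big zero big   [F ::= big zero]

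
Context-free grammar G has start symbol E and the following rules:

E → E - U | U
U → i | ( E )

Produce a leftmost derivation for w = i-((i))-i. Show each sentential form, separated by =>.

E => E-U   [E → E - U]
E-U => E-U-U   [E → E - U]
E-U-U => U-U-U   [E → U]
U-U-U => i-U-U   [U → i]
i-U-U => i-(E)-U   [U → ( E )]
i-(E)-U => i-(U)-U   [E → U]
i-(U)-U => i-((E))-U   [U → ( E )]
i-((E))-U => i-((U))-U   [E → U]
i-((U))-U => i-((i))-U   [U → i]
i-((i))-U => i-((i))-i   [U → i]

E => E-U => E-U-U => U-U-U => i-U-U => i-(E)-U => i-(U)-U => i-((E))-U => i-((U))-U => i-((i))-U => i-((i))-i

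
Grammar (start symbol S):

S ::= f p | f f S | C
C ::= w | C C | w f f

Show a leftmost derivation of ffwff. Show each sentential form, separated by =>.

S => ffS   [S ::= f f S]
ffS => ffC   [S ::= C]
ffC => ffwff   [C ::= w f f]

S => ffS => ffC => ffwff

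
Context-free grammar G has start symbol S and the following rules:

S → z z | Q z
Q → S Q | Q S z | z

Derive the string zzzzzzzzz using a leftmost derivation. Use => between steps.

S=>Qz=>QSzz=>SQSzz=>QzQSzz=>SQzQSzz=>QzQzQSzz=>zzQzQSzz=>zzzzQSzz=>zzzzzSzz=>zzzzzzzzz

S => Qz   [S → Q z]
Qz => QSzz   [Q → Q S z]
QSzz => SQSzz   [Q → S Q]
SQSzz => QzQSzz   [S → Q z]
QzQSzz => SQzQSzz   [Q → S Q]
SQzQSzz => QzQzQSzz   [S → Q z]
QzQzQSzz => zzQzQSzz   [Q → z]
zzQzQSzz => zzzzQSzz   [Q → z]
zzzzQSzz => zzzzzSzz   [Q → z]
zzzzzSzz => zzzzzzzzz   [S → z z]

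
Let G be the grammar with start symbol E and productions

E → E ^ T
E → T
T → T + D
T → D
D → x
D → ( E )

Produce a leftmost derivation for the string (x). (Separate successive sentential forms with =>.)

E=>T=>D=>(E)=>(T)=>(D)=>(x)

E => T   [E → T]
T => D   [T → D]
D => (E)   [D → ( E )]
(E) => (T)   [E → T]
(T) => (D)   [T → D]
(D) => (x)   [D → x]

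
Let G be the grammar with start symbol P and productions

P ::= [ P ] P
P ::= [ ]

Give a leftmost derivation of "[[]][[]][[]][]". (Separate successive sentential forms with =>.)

P => [P]P   [P ::= [ P ] P]
[P]P => [[]]P   [P ::= [ ]]
[[]]P => [[]][P]P   [P ::= [ P ] P]
[[]][P]P => [[]][[]]P   [P ::= [ ]]
[[]][[]]P => [[]][[]][P]P   [P ::= [ P ] P]
[[]][[]][P]P => [[]][[]][[]]P   [P ::= [ ]]
[[]][[]][[]]P => [[]][[]][[]][]   [P ::= [ ]]

P=>[P]P=>[[]]P=>[[]][P]P=>[[]][[]]P=>[[]][[]][P]P=>[[]][[]][[]]P=>[[]][[]][[]][]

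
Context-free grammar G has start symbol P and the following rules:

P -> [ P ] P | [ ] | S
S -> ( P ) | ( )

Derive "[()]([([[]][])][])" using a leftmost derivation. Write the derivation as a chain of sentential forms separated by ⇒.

P ⇒ [P]P ⇒ [S]P ⇒ [()]P ⇒ [()]S ⇒ [()](P) ⇒ [()]([P]P) ⇒ [()]([S]P) ⇒ [()]([(P)]P) ⇒ [()]([([P]P)]P) ⇒ [()]([([[]]P)]P) ⇒ [()]([([[]][])]P) ⇒ [()]([([[]][])][])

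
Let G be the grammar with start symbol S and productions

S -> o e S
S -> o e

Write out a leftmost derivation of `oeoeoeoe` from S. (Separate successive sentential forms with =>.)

S => oeS => oeoeS => oeoeoeS => oeoeoeoe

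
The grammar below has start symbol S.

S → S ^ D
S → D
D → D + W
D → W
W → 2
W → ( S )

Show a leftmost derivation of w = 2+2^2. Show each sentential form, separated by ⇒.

S ⇒ S^D ⇒ D^D ⇒ D+W^D ⇒ W+W^D ⇒ 2+W^D ⇒ 2+2^D ⇒ 2+2^W ⇒ 2+2^2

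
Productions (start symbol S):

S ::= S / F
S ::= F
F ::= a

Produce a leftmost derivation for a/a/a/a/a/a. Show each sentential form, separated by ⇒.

S ⇒ S/F   [S ::= S / F]
S/F ⇒ S/F/F   [S ::= S / F]
S/F/F ⇒ S/F/F/F   [S ::= S / F]
S/F/F/F ⇒ S/F/F/F/F   [S ::= S / F]
S/F/F/F/F ⇒ S/F/F/F/F/F   [S ::= S / F]
S/F/F/F/F/F ⇒ F/F/F/F/F/F   [S ::= F]
F/F/F/F/F/F ⇒ a/F/F/F/F/F   [F ::= a]
a/F/F/F/F/F ⇒ a/a/F/F/F/F   [F ::= a]
a/a/F/F/F/F ⇒ a/a/a/F/F/F   [F ::= a]
a/a/a/F/F/F ⇒ a/a/a/a/F/F   [F ::= a]
a/a/a/a/F/F ⇒ a/a/a/a/a/F   [F ::= a]
a/a/a/a/a/F ⇒ a/a/a/a/a/a   [F ::= a]

S ⇒ S/F ⇒ S/F/F ⇒ S/F/F/F ⇒ S/F/F/F/F ⇒ S/F/F/F/F/F ⇒ F/F/F/F/F/F ⇒ a/F/F/F/F/F ⇒ a/a/F/F/F/F ⇒ a/a/a/F/F/F ⇒ a/a/a/a/F/F ⇒ a/a/a/a/a/F ⇒ a/a/a/a/a/a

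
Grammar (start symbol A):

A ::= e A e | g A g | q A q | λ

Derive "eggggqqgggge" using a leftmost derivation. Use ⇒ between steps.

A⇒eAe⇒egAge⇒eggAgge⇒egggAggge⇒eggggAgggge⇒eggggqAqgggge⇒eggggqqgggge

A ⇒ eAe   [A ::= e A e]
eAe ⇒ egAge   [A ::= g A g]
egAge ⇒ eggAgge   [A ::= g A g]
eggAgge ⇒ egggAggge   [A ::= g A g]
egggAggge ⇒ eggggAgggge   [A ::= g A g]
eggggAgggge ⇒ eggggqAqgggge   [A ::= q A q]
eggggqAqgggge ⇒ eggggqqgggge   [A ::= λ]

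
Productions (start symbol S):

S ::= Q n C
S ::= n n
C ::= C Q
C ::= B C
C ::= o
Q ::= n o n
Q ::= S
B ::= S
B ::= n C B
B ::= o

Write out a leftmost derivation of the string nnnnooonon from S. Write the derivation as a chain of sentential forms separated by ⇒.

S ⇒ QnC   [S ::= Q n C]
QnC ⇒ SnC   [Q ::= S]
SnC ⇒ nnnC   [S ::= n n]
nnnC ⇒ nnnCQ   [C ::= C Q]
nnnCQ ⇒ nnnBCQ   [C ::= B C]
nnnBCQ ⇒ nnnnCBCQ   [B ::= n C B]
nnnnCBCQ ⇒ nnnnoBCQ   [C ::= o]
nnnnoBCQ ⇒ nnnnooCQ   [B ::= o]
nnnnooCQ ⇒ nnnnoooQ   [C ::= o]
nnnnoooQ ⇒ nnnnooonon   [Q ::= n o n]

S ⇒ QnC ⇒ SnC ⇒ nnnC ⇒ nnnCQ ⇒ nnnBCQ ⇒ nnnnCBCQ ⇒ nnnnoBCQ ⇒ nnnnooCQ ⇒ nnnnoooQ ⇒ nnnnooonon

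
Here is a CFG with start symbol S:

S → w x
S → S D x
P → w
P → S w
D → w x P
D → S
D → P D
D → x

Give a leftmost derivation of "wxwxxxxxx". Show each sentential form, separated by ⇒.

S ⇒ SDx   [S → S D x]
SDx ⇒ SDxDx   [S → S D x]
SDxDx ⇒ SDxDxDx   [S → S D x]
SDxDxDx ⇒ wxDxDxDx   [S → w x]
wxDxDxDx ⇒ wxPDxDxDx   [D → P D]
wxPDxDxDx ⇒ wxwDxDxDx   [P → w]
wxwDxDxDx ⇒ wxwxxDxDx   [D → x]
wxwxxDxDx ⇒ wxwxxxxDx   [D → x]
wxwxxxxDx ⇒ wxwxxxxxx   [D → x]

S ⇒ SDx ⇒ SDxDx ⇒ SDxDxDx ⇒ wxDxDxDx ⇒ wxPDxDxDx ⇒ wxwDxDxDx ⇒ wxwxxDxDx ⇒ wxwxxxxDx ⇒ wxwxxxxxx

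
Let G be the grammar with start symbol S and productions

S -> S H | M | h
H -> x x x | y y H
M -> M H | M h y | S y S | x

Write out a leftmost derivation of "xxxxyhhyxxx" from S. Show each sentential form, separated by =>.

S => SH => MH => MhyH => SyShyH => SHyShyH => MHyShyH => xHyShyH => xxxxyShyH => xxxxyhhyH => xxxxyhhyxxx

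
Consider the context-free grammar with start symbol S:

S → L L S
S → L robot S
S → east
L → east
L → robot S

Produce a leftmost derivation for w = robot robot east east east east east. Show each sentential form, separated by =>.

S => L L S => robot S L S => robot L L S L S => robot robot S L S L S => robot robot east L S L S => robot robot east east S L S => robot robot east east east L S => robot robot east east east east S => robot robot east east east east east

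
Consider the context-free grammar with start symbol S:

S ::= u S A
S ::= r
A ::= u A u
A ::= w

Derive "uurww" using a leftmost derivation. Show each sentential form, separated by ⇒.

S⇒uSA⇒uuSAA⇒uurAA⇒uurwA⇒uurww

S ⇒ uSA   [S ::= u S A]
uSA ⇒ uuSAA   [S ::= u S A]
uuSAA ⇒ uurAA   [S ::= r]
uurAA ⇒ uurwA   [A ::= w]
uurwA ⇒ uurww   [A ::= w]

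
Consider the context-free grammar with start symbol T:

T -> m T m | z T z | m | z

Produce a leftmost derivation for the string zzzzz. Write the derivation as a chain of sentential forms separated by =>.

T=>zTz=>zzTzz=>zzzzz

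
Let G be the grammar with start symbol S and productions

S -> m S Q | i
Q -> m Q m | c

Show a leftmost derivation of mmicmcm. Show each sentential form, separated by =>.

S=>mSQ=>mmSQQ=>mmiQQ=>mmicQ=>mmicmQm=>mmicmcm

S => mSQ   [S -> m S Q]
mSQ => mmSQQ   [S -> m S Q]
mmSQQ => mmiQQ   [S -> i]
mmiQQ => mmicQ   [Q -> c]
mmicQ => mmicmQm   [Q -> m Q m]
mmicmQm => mmicmcm   [Q -> c]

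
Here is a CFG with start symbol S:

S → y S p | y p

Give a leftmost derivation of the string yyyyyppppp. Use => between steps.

S => ySp => yySpp => yyySppp => yyyySpppp => yyyyyppppp

S => ySp   [S → y S p]
ySp => yySpp   [S → y S p]
yySpp => yyySppp   [S → y S p]
yyySppp => yyyySpppp   [S → y S p]
yyyySpppp => yyyyyppppp   [S → y p]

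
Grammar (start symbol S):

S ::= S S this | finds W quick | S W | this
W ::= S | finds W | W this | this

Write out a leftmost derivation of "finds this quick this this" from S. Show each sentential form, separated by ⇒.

S ⇒ S W ⇒ finds W quick W ⇒ finds S quick W ⇒ finds this quick W ⇒ finds this quick W this ⇒ finds this quick this this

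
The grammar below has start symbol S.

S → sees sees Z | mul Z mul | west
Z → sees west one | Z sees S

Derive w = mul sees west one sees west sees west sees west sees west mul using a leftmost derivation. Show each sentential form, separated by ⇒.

S ⇒ mul Z mul   [S → mul Z mul]
mul Z mul ⇒ mul Z sees S mul   [Z → Z sees S]
mul Z sees S mul ⇒ mul Z sees S sees S mul   [Z → Z sees S]
mul Z sees S sees S mul ⇒ mul Z sees S sees S sees S mul   [Z → Z sees S]
mul Z sees S sees S sees S mul ⇒ mul Z sees S sees S sees S sees S mul   [Z → Z sees S]
mul Z sees S sees S sees S sees S mul ⇒ mul sees west one sees S sees S sees S sees S mul   [Z → sees west one]
mul sees west one sees S sees S sees S sees S mul ⇒ mul sees west one sees west sees S sees S sees S mul   [S → west]
mul sees west one sees west sees S sees S sees S mul ⇒ mul sees west one sees west sees west sees S sees S mul   [S → west]
mul sees west one sees west sees west sees S sees S mul ⇒ mul sees west one sees west sees west sees west sees S mul   [S → west]
mul sees west one sees west sees west sees west sees S mul ⇒ mul sees west one sees west sees west sees west sees west mul   [S → west]

S ⇒ mul Z mul ⇒ mul Z sees S mul ⇒ mul Z sees S sees S mul ⇒ mul Z sees S sees S sees S mul ⇒ mul Z sees S sees S sees S sees S mul ⇒ mul sees west one sees S sees S sees S sees S mul ⇒ mul sees west one sees west sees S sees S sees S mul ⇒ mul sees west one sees west sees west sees S sees S mul ⇒ mul sees west one sees west sees west sees west sees S mul ⇒ mul sees west one sees west sees west sees west sees west mul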